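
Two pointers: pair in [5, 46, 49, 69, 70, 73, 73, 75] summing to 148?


lo=0(5)+hi=7(75)=80
lo=1(46)+hi=7(75)=121
lo=2(49)+hi=7(75)=124
lo=3(69)+hi=7(75)=144
lo=4(70)+hi=7(75)=145
lo=5(73)+hi=7(75)=148

Yes: 73+75=148


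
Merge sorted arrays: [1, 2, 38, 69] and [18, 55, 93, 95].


Take 1 from A
Take 2 from A
Take 18 from B
Take 38 from A
Take 55 from B
Take 69 from A

Merged: [1, 2, 18, 38, 55, 69, 93, 95]


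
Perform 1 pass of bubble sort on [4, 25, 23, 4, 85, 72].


Initial: [4, 25, 23, 4, 85, 72]
Pass 1: [4, 23, 4, 25, 72, 85] (3 swaps)

After 1 pass: [4, 23, 4, 25, 72, 85]


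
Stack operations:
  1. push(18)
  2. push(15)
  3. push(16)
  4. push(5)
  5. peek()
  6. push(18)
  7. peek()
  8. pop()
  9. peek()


push(18) -> [18]
push(15) -> [18, 15]
push(16) -> [18, 15, 16]
push(5) -> [18, 15, 16, 5]
peek()->5
push(18) -> [18, 15, 16, 5, 18]
peek()->18
pop()->18, [18, 15, 16, 5]
peek()->5

Final stack: [18, 15, 16, 5]


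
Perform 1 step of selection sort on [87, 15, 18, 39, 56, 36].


Initial: [87, 15, 18, 39, 56, 36]
Step 1: min=15 at 1
  Swap: [15, 87, 18, 39, 56, 36]

After 1 step: [15, 87, 18, 39, 56, 36]


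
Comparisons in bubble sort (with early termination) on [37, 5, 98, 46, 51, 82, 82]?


Algorithm: bubble sort (with early termination)
Input: [37, 5, 98, 46, 51, 82, 82]
Sorted: [5, 37, 46, 51, 82, 82, 98]

11


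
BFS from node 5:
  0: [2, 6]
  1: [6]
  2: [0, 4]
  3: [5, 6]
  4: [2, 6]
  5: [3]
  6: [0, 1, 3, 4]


Visit 5, enqueue [3]
Visit 3, enqueue [6]
Visit 6, enqueue [0, 1, 4]
Visit 0, enqueue [2]
Visit 1, enqueue []
Visit 4, enqueue []
Visit 2, enqueue []

BFS order: [5, 3, 6, 0, 1, 4, 2]


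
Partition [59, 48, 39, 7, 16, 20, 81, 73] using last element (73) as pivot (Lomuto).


Pivot: 73
  59 <= 73: advance i (no swap)
  48 <= 73: advance i (no swap)
  39 <= 73: advance i (no swap)
  7 <= 73: advance i (no swap)
  16 <= 73: advance i (no swap)
  20 <= 73: advance i (no swap)
Place pivot at 6: [59, 48, 39, 7, 16, 20, 73, 81]

Partitioned: [59, 48, 39, 7, 16, 20, 73, 81]


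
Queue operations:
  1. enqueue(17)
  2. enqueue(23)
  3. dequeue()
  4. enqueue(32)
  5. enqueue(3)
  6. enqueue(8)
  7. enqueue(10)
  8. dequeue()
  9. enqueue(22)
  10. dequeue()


enqueue(17) -> [17]
enqueue(23) -> [17, 23]
dequeue()->17, [23]
enqueue(32) -> [23, 32]
enqueue(3) -> [23, 32, 3]
enqueue(8) -> [23, 32, 3, 8]
enqueue(10) -> [23, 32, 3, 8, 10]
dequeue()->23, [32, 3, 8, 10]
enqueue(22) -> [32, 3, 8, 10, 22]
dequeue()->32, [3, 8, 10, 22]

Final queue: [3, 8, 10, 22]


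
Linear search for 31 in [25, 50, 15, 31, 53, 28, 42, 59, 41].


i=0: 25!=31
i=1: 50!=31
i=2: 15!=31
i=3: 31==31 found!

Found at 3, 4 comps


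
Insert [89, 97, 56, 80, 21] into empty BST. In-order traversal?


Insert 89: root
Insert 97: R from 89
Insert 56: L from 89
Insert 80: L from 89 -> R from 56
Insert 21: L from 89 -> L from 56

In-order: [21, 56, 80, 89, 97]


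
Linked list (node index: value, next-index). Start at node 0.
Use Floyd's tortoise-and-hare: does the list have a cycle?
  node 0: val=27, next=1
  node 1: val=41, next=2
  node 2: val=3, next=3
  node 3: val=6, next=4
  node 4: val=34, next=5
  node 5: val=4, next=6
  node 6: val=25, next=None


Floyd's tortoise (slow, +1) and hare (fast, +2):
  init: slow=0, fast=0
  step 1: slow=1, fast=2
  step 2: slow=2, fast=4
  step 3: slow=3, fast=6
  step 4: fast -> None, no cycle

Cycle: no


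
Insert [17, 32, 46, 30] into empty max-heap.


Insert 17: [17]
Insert 32: [32, 17]
Insert 46: [46, 17, 32]
Insert 30: [46, 30, 32, 17]

Final heap: [46, 30, 32, 17]


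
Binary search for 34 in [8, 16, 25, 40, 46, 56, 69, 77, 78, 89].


Step 1: lo=0, hi=9, mid=4, val=46
Step 2: lo=0, hi=3, mid=1, val=16
Step 3: lo=2, hi=3, mid=2, val=25
Step 4: lo=3, hi=3, mid=3, val=40

Not found


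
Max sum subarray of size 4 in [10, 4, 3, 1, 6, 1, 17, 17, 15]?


[0:4]: 18
[1:5]: 14
[2:6]: 11
[3:7]: 25
[4:8]: 41
[5:9]: 50

Max: 50 at [5:9]


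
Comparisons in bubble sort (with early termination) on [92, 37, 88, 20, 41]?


Algorithm: bubble sort (with early termination)
Input: [92, 37, 88, 20, 41]
Sorted: [20, 37, 41, 88, 92]

10


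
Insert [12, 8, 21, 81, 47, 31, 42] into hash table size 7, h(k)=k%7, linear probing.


Insert 12: h=5 -> slot 5
Insert 8: h=1 -> slot 1
Insert 21: h=0 -> slot 0
Insert 81: h=4 -> slot 4
Insert 47: h=5, 1 probes -> slot 6
Insert 31: h=3 -> slot 3
Insert 42: h=0, 2 probes -> slot 2

Table: [21, 8, 42, 31, 81, 12, 47]


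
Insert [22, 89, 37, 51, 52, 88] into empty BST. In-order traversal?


Insert 22: root
Insert 89: R from 22
Insert 37: R from 22 -> L from 89
Insert 51: R from 22 -> L from 89 -> R from 37
Insert 52: R from 22 -> L from 89 -> R from 37 -> R from 51
Insert 88: R from 22 -> L from 89 -> R from 37 -> R from 51 -> R from 52

In-order: [22, 37, 51, 52, 88, 89]


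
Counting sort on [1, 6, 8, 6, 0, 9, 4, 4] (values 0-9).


Input: [1, 6, 8, 6, 0, 9, 4, 4]
Counts: [1, 1, 0, 0, 2, 0, 2, 0, 1, 1]

Sorted: [0, 1, 4, 4, 6, 6, 8, 9]


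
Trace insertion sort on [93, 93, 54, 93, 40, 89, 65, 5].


Initial: [93, 93, 54, 93, 40, 89, 65, 5]
Insert 93: [93, 93, 54, 93, 40, 89, 65, 5]
Insert 54: [54, 93, 93, 93, 40, 89, 65, 5]
Insert 93: [54, 93, 93, 93, 40, 89, 65, 5]
Insert 40: [40, 54, 93, 93, 93, 89, 65, 5]
Insert 89: [40, 54, 89, 93, 93, 93, 65, 5]
Insert 65: [40, 54, 65, 89, 93, 93, 93, 5]
Insert 5: [5, 40, 54, 65, 89, 93, 93, 93]

Sorted: [5, 40, 54, 65, 89, 93, 93, 93]


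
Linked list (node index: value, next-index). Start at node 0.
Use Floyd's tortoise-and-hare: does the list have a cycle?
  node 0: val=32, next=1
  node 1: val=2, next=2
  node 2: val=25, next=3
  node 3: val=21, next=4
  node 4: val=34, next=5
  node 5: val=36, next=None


Floyd's tortoise (slow, +1) and hare (fast, +2):
  init: slow=0, fast=0
  step 1: slow=1, fast=2
  step 2: slow=2, fast=4
  step 3: fast 4->5->None, no cycle

Cycle: no


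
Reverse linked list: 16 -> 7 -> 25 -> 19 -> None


Step 1: curr=16, set curr.next=prev(None) | reversed so far: 16
Step 2: curr=7, set curr.next=prev(16) | reversed so far: 7 -> 16
Step 3: curr=25, set curr.next=prev(7) | reversed so far: 25 -> 7 -> 16
Step 4: curr=19, set curr.next=prev(25) | reversed so far: 19 -> 25 -> 7 -> 16

19 -> 25 -> 7 -> 16 -> None


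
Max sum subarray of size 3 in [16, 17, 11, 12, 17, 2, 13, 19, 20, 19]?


[0:3]: 44
[1:4]: 40
[2:5]: 40
[3:6]: 31
[4:7]: 32
[5:8]: 34
[6:9]: 52
[7:10]: 58

Max: 58 at [7:10]


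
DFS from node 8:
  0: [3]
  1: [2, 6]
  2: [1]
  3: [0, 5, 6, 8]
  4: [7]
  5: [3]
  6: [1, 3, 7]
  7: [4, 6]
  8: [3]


Visit 8, push [3]
Visit 3, push [6, 5, 0]
Visit 0, push []
Visit 5, push []
Visit 6, push [7, 1]
Visit 1, push [2]
Visit 2, push []
Visit 7, push [4]
Visit 4, push []

DFS order: [8, 3, 0, 5, 6, 1, 2, 7, 4]


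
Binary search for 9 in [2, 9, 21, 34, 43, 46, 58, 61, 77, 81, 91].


Step 1: lo=0, hi=10, mid=5, val=46
Step 2: lo=0, hi=4, mid=2, val=21
Step 3: lo=0, hi=1, mid=0, val=2
Step 4: lo=1, hi=1, mid=1, val=9

Found at index 1


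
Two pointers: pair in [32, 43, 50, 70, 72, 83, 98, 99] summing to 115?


lo=0(32)+hi=7(99)=131
lo=0(32)+hi=6(98)=130
lo=0(32)+hi=5(83)=115

Yes: 32+83=115


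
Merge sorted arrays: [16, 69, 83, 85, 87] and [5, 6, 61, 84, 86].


Take 5 from B
Take 6 from B
Take 16 from A
Take 61 from B
Take 69 from A
Take 83 from A
Take 84 from B
Take 85 from A
Take 86 from B

Merged: [5, 6, 16, 61, 69, 83, 84, 85, 86, 87]


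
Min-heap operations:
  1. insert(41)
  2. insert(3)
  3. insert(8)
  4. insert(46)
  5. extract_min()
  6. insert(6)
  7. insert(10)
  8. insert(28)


insert(41) -> [41]
insert(3) -> [3, 41]
insert(8) -> [3, 41, 8]
insert(46) -> [3, 41, 8, 46]
extract_min()->3, [8, 41, 46]
insert(6) -> [6, 8, 46, 41]
insert(10) -> [6, 8, 46, 41, 10]
insert(28) -> [6, 8, 28, 41, 10, 46]

Final heap: [6, 8, 28, 41, 10, 46]


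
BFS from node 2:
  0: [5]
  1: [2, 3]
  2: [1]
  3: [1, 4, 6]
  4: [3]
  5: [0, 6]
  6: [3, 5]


Visit 2, enqueue [1]
Visit 1, enqueue [3]
Visit 3, enqueue [4, 6]
Visit 4, enqueue []
Visit 6, enqueue [5]
Visit 5, enqueue [0]
Visit 0, enqueue []

BFS order: [2, 1, 3, 4, 6, 5, 0]


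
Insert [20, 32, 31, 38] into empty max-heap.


Insert 20: [20]
Insert 32: [32, 20]
Insert 31: [32, 20, 31]
Insert 38: [38, 32, 31, 20]

Final heap: [38, 32, 31, 20]


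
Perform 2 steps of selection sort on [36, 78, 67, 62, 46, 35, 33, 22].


Initial: [36, 78, 67, 62, 46, 35, 33, 22]
Step 1: min=22 at 7
  Swap: [22, 78, 67, 62, 46, 35, 33, 36]
Step 2: min=33 at 6
  Swap: [22, 33, 67, 62, 46, 35, 78, 36]

After 2 steps: [22, 33, 67, 62, 46, 35, 78, 36]


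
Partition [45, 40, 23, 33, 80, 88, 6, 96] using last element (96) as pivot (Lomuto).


Pivot: 96
  45 <= 96: advance i (no swap)
  40 <= 96: advance i (no swap)
  23 <= 96: advance i (no swap)
  33 <= 96: advance i (no swap)
  80 <= 96: advance i (no swap)
  88 <= 96: advance i (no swap)
  6 <= 96: advance i (no swap)
Place pivot at 7: [45, 40, 23, 33, 80, 88, 6, 96]

Partitioned: [45, 40, 23, 33, 80, 88, 6, 96]


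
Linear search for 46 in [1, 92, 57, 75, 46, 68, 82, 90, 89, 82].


i=0: 1!=46
i=1: 92!=46
i=2: 57!=46
i=3: 75!=46
i=4: 46==46 found!

Found at 4, 5 comps


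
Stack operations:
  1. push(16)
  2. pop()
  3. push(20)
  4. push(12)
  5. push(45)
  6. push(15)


push(16) -> [16]
pop()->16, []
push(20) -> [20]
push(12) -> [20, 12]
push(45) -> [20, 12, 45]
push(15) -> [20, 12, 45, 15]

Final stack: [20, 12, 45, 15]


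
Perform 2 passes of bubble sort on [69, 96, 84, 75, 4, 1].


Initial: [69, 96, 84, 75, 4, 1]
Pass 1: [69, 84, 75, 4, 1, 96] (4 swaps)
Pass 2: [69, 75, 4, 1, 84, 96] (3 swaps)

After 2 passes: [69, 75, 4, 1, 84, 96]


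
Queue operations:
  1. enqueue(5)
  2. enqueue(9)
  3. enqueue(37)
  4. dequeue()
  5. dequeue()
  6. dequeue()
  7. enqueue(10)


enqueue(5) -> [5]
enqueue(9) -> [5, 9]
enqueue(37) -> [5, 9, 37]
dequeue()->5, [9, 37]
dequeue()->9, [37]
dequeue()->37, []
enqueue(10) -> [10]

Final queue: [10]


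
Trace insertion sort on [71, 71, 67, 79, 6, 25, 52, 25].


Initial: [71, 71, 67, 79, 6, 25, 52, 25]
Insert 71: [71, 71, 67, 79, 6, 25, 52, 25]
Insert 67: [67, 71, 71, 79, 6, 25, 52, 25]
Insert 79: [67, 71, 71, 79, 6, 25, 52, 25]
Insert 6: [6, 67, 71, 71, 79, 25, 52, 25]
Insert 25: [6, 25, 67, 71, 71, 79, 52, 25]
Insert 52: [6, 25, 52, 67, 71, 71, 79, 25]
Insert 25: [6, 25, 25, 52, 67, 71, 71, 79]

Sorted: [6, 25, 25, 52, 67, 71, 71, 79]


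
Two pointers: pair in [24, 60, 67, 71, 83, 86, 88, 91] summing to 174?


lo=0(24)+hi=7(91)=115
lo=1(60)+hi=7(91)=151
lo=2(67)+hi=7(91)=158
lo=3(71)+hi=7(91)=162
lo=4(83)+hi=7(91)=174

Yes: 83+91=174


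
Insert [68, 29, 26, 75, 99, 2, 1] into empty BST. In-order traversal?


Insert 68: root
Insert 29: L from 68
Insert 26: L from 68 -> L from 29
Insert 75: R from 68
Insert 99: R from 68 -> R from 75
Insert 2: L from 68 -> L from 29 -> L from 26
Insert 1: L from 68 -> L from 29 -> L from 26 -> L from 2

In-order: [1, 2, 26, 29, 68, 75, 99]


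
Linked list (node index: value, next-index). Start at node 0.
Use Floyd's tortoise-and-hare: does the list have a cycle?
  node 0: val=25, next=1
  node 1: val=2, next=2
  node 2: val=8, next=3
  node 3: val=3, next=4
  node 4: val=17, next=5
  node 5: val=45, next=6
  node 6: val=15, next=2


Floyd's tortoise (slow, +1) and hare (fast, +2):
  init: slow=0, fast=0
  step 1: slow=1, fast=2
  step 2: slow=2, fast=4
  step 3: slow=3, fast=6
  step 4: slow=4, fast=3
  step 5: slow=5, fast=5
  slow == fast at node 5: cycle detected

Cycle: yes


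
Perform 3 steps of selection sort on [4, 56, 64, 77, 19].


Initial: [4, 56, 64, 77, 19]
Step 1: min=4 at 0
  Swap: [4, 56, 64, 77, 19]
Step 2: min=19 at 4
  Swap: [4, 19, 64, 77, 56]
Step 3: min=56 at 4
  Swap: [4, 19, 56, 77, 64]

After 3 steps: [4, 19, 56, 77, 64]


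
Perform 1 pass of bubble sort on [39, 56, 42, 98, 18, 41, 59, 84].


Initial: [39, 56, 42, 98, 18, 41, 59, 84]
Pass 1: [39, 42, 56, 18, 41, 59, 84, 98] (5 swaps)

After 1 pass: [39, 42, 56, 18, 41, 59, 84, 98]


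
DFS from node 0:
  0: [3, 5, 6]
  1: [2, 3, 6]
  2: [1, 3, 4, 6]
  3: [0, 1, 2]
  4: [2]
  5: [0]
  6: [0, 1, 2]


Visit 0, push [6, 5, 3]
Visit 3, push [2, 1]
Visit 1, push [6, 2]
Visit 2, push [6, 4]
Visit 4, push []
Visit 6, push []
Visit 5, push []

DFS order: [0, 3, 1, 2, 4, 6, 5]


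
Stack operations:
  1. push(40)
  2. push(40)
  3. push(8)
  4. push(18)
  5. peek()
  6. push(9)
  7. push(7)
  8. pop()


push(40) -> [40]
push(40) -> [40, 40]
push(8) -> [40, 40, 8]
push(18) -> [40, 40, 8, 18]
peek()->18
push(9) -> [40, 40, 8, 18, 9]
push(7) -> [40, 40, 8, 18, 9, 7]
pop()->7, [40, 40, 8, 18, 9]

Final stack: [40, 40, 8, 18, 9]


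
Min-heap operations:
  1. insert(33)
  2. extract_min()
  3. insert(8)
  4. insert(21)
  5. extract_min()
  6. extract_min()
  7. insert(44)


insert(33) -> [33]
extract_min()->33, []
insert(8) -> [8]
insert(21) -> [8, 21]
extract_min()->8, [21]
extract_min()->21, []
insert(44) -> [44]

Final heap: [44]


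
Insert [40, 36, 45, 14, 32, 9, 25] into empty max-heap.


Insert 40: [40]
Insert 36: [40, 36]
Insert 45: [45, 36, 40]
Insert 14: [45, 36, 40, 14]
Insert 32: [45, 36, 40, 14, 32]
Insert 9: [45, 36, 40, 14, 32, 9]
Insert 25: [45, 36, 40, 14, 32, 9, 25]

Final heap: [45, 36, 40, 14, 32, 9, 25]


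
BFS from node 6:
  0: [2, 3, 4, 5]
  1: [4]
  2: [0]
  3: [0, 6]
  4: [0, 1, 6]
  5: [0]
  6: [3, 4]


Visit 6, enqueue [3, 4]
Visit 3, enqueue [0]
Visit 4, enqueue [1]
Visit 0, enqueue [2, 5]
Visit 1, enqueue []
Visit 2, enqueue []
Visit 5, enqueue []

BFS order: [6, 3, 4, 0, 1, 2, 5]


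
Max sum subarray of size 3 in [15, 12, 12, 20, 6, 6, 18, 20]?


[0:3]: 39
[1:4]: 44
[2:5]: 38
[3:6]: 32
[4:7]: 30
[5:8]: 44

Max: 44 at [1:4]


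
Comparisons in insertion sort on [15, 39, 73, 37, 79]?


Algorithm: insertion sort
Input: [15, 39, 73, 37, 79]
Sorted: [15, 37, 39, 73, 79]

6


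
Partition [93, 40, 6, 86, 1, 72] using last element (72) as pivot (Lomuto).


Pivot: 72
  40 <= 72: swap -> [40, 93, 6, 86, 1, 72]
  6 <= 72: swap -> [40, 6, 93, 86, 1, 72]
  1 <= 72: swap -> [40, 6, 1, 86, 93, 72]
Place pivot at 3: [40, 6, 1, 72, 93, 86]

Partitioned: [40, 6, 1, 72, 93, 86]


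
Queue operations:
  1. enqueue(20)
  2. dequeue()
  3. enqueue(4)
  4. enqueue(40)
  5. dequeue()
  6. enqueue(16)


enqueue(20) -> [20]
dequeue()->20, []
enqueue(4) -> [4]
enqueue(40) -> [4, 40]
dequeue()->4, [40]
enqueue(16) -> [40, 16]

Final queue: [40, 16]


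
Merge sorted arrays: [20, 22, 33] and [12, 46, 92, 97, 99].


Take 12 from B
Take 20 from A
Take 22 from A
Take 33 from A

Merged: [12, 20, 22, 33, 46, 92, 97, 99]


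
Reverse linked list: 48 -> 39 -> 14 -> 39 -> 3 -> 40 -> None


Step 1: curr=48, set curr.next=prev(None) | reversed so far: 48
Step 2: curr=39, set curr.next=prev(48) | reversed so far: 39 -> 48
Step 3: curr=14, set curr.next=prev(39) | reversed so far: 14 -> 39 -> 48
Step 4: curr=39, set curr.next=prev(14) | reversed so far: 39 -> 14 -> 39 -> 48
Step 5: curr=3, set curr.next=prev(39) | reversed so far: 3 -> 39 -> 14 -> 39 -> 48
Step 6: curr=40, set curr.next=prev(3) | reversed so far: 40 -> 3 -> 39 -> 14 -> 39 -> 48

40 -> 3 -> 39 -> 14 -> 39 -> 48 -> None


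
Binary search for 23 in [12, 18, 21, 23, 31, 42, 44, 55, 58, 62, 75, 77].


Step 1: lo=0, hi=11, mid=5, val=42
Step 2: lo=0, hi=4, mid=2, val=21
Step 3: lo=3, hi=4, mid=3, val=23

Found at index 3


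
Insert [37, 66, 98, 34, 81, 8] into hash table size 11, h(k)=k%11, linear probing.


Insert 37: h=4 -> slot 4
Insert 66: h=0 -> slot 0
Insert 98: h=10 -> slot 10
Insert 34: h=1 -> slot 1
Insert 81: h=4, 1 probes -> slot 5
Insert 8: h=8 -> slot 8

Table: [66, 34, None, None, 37, 81, None, None, 8, None, 98]


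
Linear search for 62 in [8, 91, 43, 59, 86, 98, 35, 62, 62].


i=0: 8!=62
i=1: 91!=62
i=2: 43!=62
i=3: 59!=62
i=4: 86!=62
i=5: 98!=62
i=6: 35!=62
i=7: 62==62 found!

Found at 7, 8 comps


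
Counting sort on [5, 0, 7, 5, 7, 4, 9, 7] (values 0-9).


Input: [5, 0, 7, 5, 7, 4, 9, 7]
Counts: [1, 0, 0, 0, 1, 2, 0, 3, 0, 1]

Sorted: [0, 4, 5, 5, 7, 7, 7, 9]


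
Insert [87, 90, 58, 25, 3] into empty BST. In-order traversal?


Insert 87: root
Insert 90: R from 87
Insert 58: L from 87
Insert 25: L from 87 -> L from 58
Insert 3: L from 87 -> L from 58 -> L from 25

In-order: [3, 25, 58, 87, 90]


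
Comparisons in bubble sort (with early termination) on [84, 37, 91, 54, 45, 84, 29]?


Algorithm: bubble sort (with early termination)
Input: [84, 37, 91, 54, 45, 84, 29]
Sorted: [29, 37, 45, 54, 84, 84, 91]

21


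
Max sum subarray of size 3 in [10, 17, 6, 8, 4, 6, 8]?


[0:3]: 33
[1:4]: 31
[2:5]: 18
[3:6]: 18
[4:7]: 18

Max: 33 at [0:3]


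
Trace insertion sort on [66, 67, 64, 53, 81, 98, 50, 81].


Initial: [66, 67, 64, 53, 81, 98, 50, 81]
Insert 67: [66, 67, 64, 53, 81, 98, 50, 81]
Insert 64: [64, 66, 67, 53, 81, 98, 50, 81]
Insert 53: [53, 64, 66, 67, 81, 98, 50, 81]
Insert 81: [53, 64, 66, 67, 81, 98, 50, 81]
Insert 98: [53, 64, 66, 67, 81, 98, 50, 81]
Insert 50: [50, 53, 64, 66, 67, 81, 98, 81]
Insert 81: [50, 53, 64, 66, 67, 81, 81, 98]

Sorted: [50, 53, 64, 66, 67, 81, 81, 98]


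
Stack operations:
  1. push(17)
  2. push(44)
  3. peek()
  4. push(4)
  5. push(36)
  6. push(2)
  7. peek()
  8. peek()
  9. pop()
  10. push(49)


push(17) -> [17]
push(44) -> [17, 44]
peek()->44
push(4) -> [17, 44, 4]
push(36) -> [17, 44, 4, 36]
push(2) -> [17, 44, 4, 36, 2]
peek()->2
peek()->2
pop()->2, [17, 44, 4, 36]
push(49) -> [17, 44, 4, 36, 49]

Final stack: [17, 44, 4, 36, 49]


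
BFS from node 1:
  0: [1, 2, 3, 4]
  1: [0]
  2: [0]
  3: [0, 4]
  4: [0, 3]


Visit 1, enqueue [0]
Visit 0, enqueue [2, 3, 4]
Visit 2, enqueue []
Visit 3, enqueue []
Visit 4, enqueue []

BFS order: [1, 0, 2, 3, 4]


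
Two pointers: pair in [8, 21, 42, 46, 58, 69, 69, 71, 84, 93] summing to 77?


lo=0(8)+hi=9(93)=101
lo=0(8)+hi=8(84)=92
lo=0(8)+hi=7(71)=79
lo=0(8)+hi=6(69)=77

Yes: 8+69=77


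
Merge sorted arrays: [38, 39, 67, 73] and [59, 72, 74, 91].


Take 38 from A
Take 39 from A
Take 59 from B
Take 67 from A
Take 72 from B
Take 73 from A

Merged: [38, 39, 59, 67, 72, 73, 74, 91]


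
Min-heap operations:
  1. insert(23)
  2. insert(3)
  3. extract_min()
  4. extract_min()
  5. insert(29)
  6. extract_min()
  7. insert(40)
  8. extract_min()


insert(23) -> [23]
insert(3) -> [3, 23]
extract_min()->3, [23]
extract_min()->23, []
insert(29) -> [29]
extract_min()->29, []
insert(40) -> [40]
extract_min()->40, []

Final heap: []


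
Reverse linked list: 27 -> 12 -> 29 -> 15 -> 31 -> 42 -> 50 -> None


Step 1: curr=27, set curr.next=prev(None) | reversed so far: 27
Step 2: curr=12, set curr.next=prev(27) | reversed so far: 12 -> 27
Step 3: curr=29, set curr.next=prev(12) | reversed so far: 29 -> 12 -> 27
Step 4: curr=15, set curr.next=prev(29) | reversed so far: 15 -> 29 -> 12 -> 27
Step 5: curr=31, set curr.next=prev(15) | reversed so far: 31 -> 15 -> 29 -> 12 -> 27
Step 6: curr=42, set curr.next=prev(31) | reversed so far: 42 -> 31 -> 15 -> 29 -> 12 -> 27
Step 7: curr=50, set curr.next=prev(42) | reversed so far: 50 -> 42 -> 31 -> 15 -> 29 -> 12 -> 27

50 -> 42 -> 31 -> 15 -> 29 -> 12 -> 27 -> None


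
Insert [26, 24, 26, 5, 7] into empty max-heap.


Insert 26: [26]
Insert 24: [26, 24]
Insert 26: [26, 24, 26]
Insert 5: [26, 24, 26, 5]
Insert 7: [26, 24, 26, 5, 7]

Final heap: [26, 24, 26, 5, 7]


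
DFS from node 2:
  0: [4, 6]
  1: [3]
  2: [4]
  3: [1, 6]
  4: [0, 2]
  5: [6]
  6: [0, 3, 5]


Visit 2, push [4]
Visit 4, push [0]
Visit 0, push [6]
Visit 6, push [5, 3]
Visit 3, push [1]
Visit 1, push []
Visit 5, push []

DFS order: [2, 4, 0, 6, 3, 1, 5]


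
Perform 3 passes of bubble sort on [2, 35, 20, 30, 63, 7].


Initial: [2, 35, 20, 30, 63, 7]
Pass 1: [2, 20, 30, 35, 7, 63] (3 swaps)
Pass 2: [2, 20, 30, 7, 35, 63] (1 swaps)
Pass 3: [2, 20, 7, 30, 35, 63] (1 swaps)

After 3 passes: [2, 20, 7, 30, 35, 63]


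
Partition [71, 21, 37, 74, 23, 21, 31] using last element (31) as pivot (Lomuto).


Pivot: 31
  21 <= 31: swap -> [21, 71, 37, 74, 23, 21, 31]
  23 <= 31: swap -> [21, 23, 37, 74, 71, 21, 31]
  21 <= 31: swap -> [21, 23, 21, 74, 71, 37, 31]
Place pivot at 3: [21, 23, 21, 31, 71, 37, 74]

Partitioned: [21, 23, 21, 31, 71, 37, 74]


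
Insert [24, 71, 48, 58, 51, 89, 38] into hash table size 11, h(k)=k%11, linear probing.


Insert 24: h=2 -> slot 2
Insert 71: h=5 -> slot 5
Insert 48: h=4 -> slot 4
Insert 58: h=3 -> slot 3
Insert 51: h=7 -> slot 7
Insert 89: h=1 -> slot 1
Insert 38: h=5, 1 probes -> slot 6

Table: [None, 89, 24, 58, 48, 71, 38, 51, None, None, None]


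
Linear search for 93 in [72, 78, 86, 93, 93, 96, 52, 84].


i=0: 72!=93
i=1: 78!=93
i=2: 86!=93
i=3: 93==93 found!

Found at 3, 4 comps


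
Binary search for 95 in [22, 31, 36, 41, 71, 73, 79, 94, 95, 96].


Step 1: lo=0, hi=9, mid=4, val=71
Step 2: lo=5, hi=9, mid=7, val=94
Step 3: lo=8, hi=9, mid=8, val=95

Found at index 8


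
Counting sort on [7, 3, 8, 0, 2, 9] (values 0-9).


Input: [7, 3, 8, 0, 2, 9]
Counts: [1, 0, 1, 1, 0, 0, 0, 1, 1, 1]

Sorted: [0, 2, 3, 7, 8, 9]


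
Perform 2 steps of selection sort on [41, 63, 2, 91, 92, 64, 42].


Initial: [41, 63, 2, 91, 92, 64, 42]
Step 1: min=2 at 2
  Swap: [2, 63, 41, 91, 92, 64, 42]
Step 2: min=41 at 2
  Swap: [2, 41, 63, 91, 92, 64, 42]

After 2 steps: [2, 41, 63, 91, 92, 64, 42]


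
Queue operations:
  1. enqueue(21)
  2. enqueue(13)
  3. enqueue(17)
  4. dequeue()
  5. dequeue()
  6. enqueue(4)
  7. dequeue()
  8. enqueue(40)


enqueue(21) -> [21]
enqueue(13) -> [21, 13]
enqueue(17) -> [21, 13, 17]
dequeue()->21, [13, 17]
dequeue()->13, [17]
enqueue(4) -> [17, 4]
dequeue()->17, [4]
enqueue(40) -> [4, 40]

Final queue: [4, 40]


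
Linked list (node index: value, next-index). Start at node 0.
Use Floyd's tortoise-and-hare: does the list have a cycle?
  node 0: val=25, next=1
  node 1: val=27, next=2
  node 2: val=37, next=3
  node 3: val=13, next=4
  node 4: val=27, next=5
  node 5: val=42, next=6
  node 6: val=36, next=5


Floyd's tortoise (slow, +1) and hare (fast, +2):
  init: slow=0, fast=0
  step 1: slow=1, fast=2
  step 2: slow=2, fast=4
  step 3: slow=3, fast=6
  step 4: slow=4, fast=6
  step 5: slow=5, fast=6
  step 6: slow=6, fast=6
  slow == fast at node 6: cycle detected

Cycle: yes


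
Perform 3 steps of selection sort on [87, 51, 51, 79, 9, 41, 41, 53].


Initial: [87, 51, 51, 79, 9, 41, 41, 53]
Step 1: min=9 at 4
  Swap: [9, 51, 51, 79, 87, 41, 41, 53]
Step 2: min=41 at 5
  Swap: [9, 41, 51, 79, 87, 51, 41, 53]
Step 3: min=41 at 6
  Swap: [9, 41, 41, 79, 87, 51, 51, 53]

After 3 steps: [9, 41, 41, 79, 87, 51, 51, 53]


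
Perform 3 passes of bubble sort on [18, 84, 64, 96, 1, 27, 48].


Initial: [18, 84, 64, 96, 1, 27, 48]
Pass 1: [18, 64, 84, 1, 27, 48, 96] (4 swaps)
Pass 2: [18, 64, 1, 27, 48, 84, 96] (3 swaps)
Pass 3: [18, 1, 27, 48, 64, 84, 96] (3 swaps)

After 3 passes: [18, 1, 27, 48, 64, 84, 96]


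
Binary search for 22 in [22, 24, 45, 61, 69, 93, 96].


Step 1: lo=0, hi=6, mid=3, val=61
Step 2: lo=0, hi=2, mid=1, val=24
Step 3: lo=0, hi=0, mid=0, val=22

Found at index 0


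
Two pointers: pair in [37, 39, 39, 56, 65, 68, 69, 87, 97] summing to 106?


lo=0(37)+hi=8(97)=134
lo=0(37)+hi=7(87)=124
lo=0(37)+hi=6(69)=106

Yes: 37+69=106


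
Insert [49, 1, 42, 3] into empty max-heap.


Insert 49: [49]
Insert 1: [49, 1]
Insert 42: [49, 1, 42]
Insert 3: [49, 3, 42, 1]

Final heap: [49, 3, 42, 1]


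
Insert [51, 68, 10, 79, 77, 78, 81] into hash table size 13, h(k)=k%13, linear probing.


Insert 51: h=12 -> slot 12
Insert 68: h=3 -> slot 3
Insert 10: h=10 -> slot 10
Insert 79: h=1 -> slot 1
Insert 77: h=12, 1 probes -> slot 0
Insert 78: h=0, 2 probes -> slot 2
Insert 81: h=3, 1 probes -> slot 4

Table: [77, 79, 78, 68, 81, None, None, None, None, None, 10, None, 51]


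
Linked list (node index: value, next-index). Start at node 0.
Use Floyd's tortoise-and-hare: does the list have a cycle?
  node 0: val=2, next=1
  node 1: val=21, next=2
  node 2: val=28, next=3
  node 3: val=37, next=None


Floyd's tortoise (slow, +1) and hare (fast, +2):
  init: slow=0, fast=0
  step 1: slow=1, fast=2
  step 2: fast 2->3->None, no cycle

Cycle: no


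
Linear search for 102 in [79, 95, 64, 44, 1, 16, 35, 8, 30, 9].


i=0: 79!=102
i=1: 95!=102
i=2: 64!=102
i=3: 44!=102
i=4: 1!=102
i=5: 16!=102
i=6: 35!=102
i=7: 8!=102
i=8: 30!=102
i=9: 9!=102

Not found, 10 comps


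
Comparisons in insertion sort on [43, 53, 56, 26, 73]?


Algorithm: insertion sort
Input: [43, 53, 56, 26, 73]
Sorted: [26, 43, 53, 56, 73]

6


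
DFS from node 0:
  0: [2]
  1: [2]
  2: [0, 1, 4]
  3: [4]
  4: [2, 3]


Visit 0, push [2]
Visit 2, push [4, 1]
Visit 1, push []
Visit 4, push [3]
Visit 3, push []

DFS order: [0, 2, 1, 4, 3]


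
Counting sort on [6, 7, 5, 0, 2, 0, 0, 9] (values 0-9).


Input: [6, 7, 5, 0, 2, 0, 0, 9]
Counts: [3, 0, 1, 0, 0, 1, 1, 1, 0, 1]

Sorted: [0, 0, 0, 2, 5, 6, 7, 9]


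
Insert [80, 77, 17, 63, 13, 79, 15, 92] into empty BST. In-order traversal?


Insert 80: root
Insert 77: L from 80
Insert 17: L from 80 -> L from 77
Insert 63: L from 80 -> L from 77 -> R from 17
Insert 13: L from 80 -> L from 77 -> L from 17
Insert 79: L from 80 -> R from 77
Insert 15: L from 80 -> L from 77 -> L from 17 -> R from 13
Insert 92: R from 80

In-order: [13, 15, 17, 63, 77, 79, 80, 92]


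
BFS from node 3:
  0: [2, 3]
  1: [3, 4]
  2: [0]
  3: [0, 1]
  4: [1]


Visit 3, enqueue [0, 1]
Visit 0, enqueue [2]
Visit 1, enqueue [4]
Visit 2, enqueue []
Visit 4, enqueue []

BFS order: [3, 0, 1, 2, 4]


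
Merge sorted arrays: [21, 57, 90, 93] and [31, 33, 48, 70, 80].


Take 21 from A
Take 31 from B
Take 33 from B
Take 48 from B
Take 57 from A
Take 70 from B
Take 80 from B

Merged: [21, 31, 33, 48, 57, 70, 80, 90, 93]


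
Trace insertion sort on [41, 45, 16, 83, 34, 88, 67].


Initial: [41, 45, 16, 83, 34, 88, 67]
Insert 45: [41, 45, 16, 83, 34, 88, 67]
Insert 16: [16, 41, 45, 83, 34, 88, 67]
Insert 83: [16, 41, 45, 83, 34, 88, 67]
Insert 34: [16, 34, 41, 45, 83, 88, 67]
Insert 88: [16, 34, 41, 45, 83, 88, 67]
Insert 67: [16, 34, 41, 45, 67, 83, 88]

Sorted: [16, 34, 41, 45, 67, 83, 88]


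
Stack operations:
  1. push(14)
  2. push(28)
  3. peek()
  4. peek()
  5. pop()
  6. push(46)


push(14) -> [14]
push(28) -> [14, 28]
peek()->28
peek()->28
pop()->28, [14]
push(46) -> [14, 46]

Final stack: [14, 46]


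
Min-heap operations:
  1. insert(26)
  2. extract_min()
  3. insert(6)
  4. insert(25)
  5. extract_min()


insert(26) -> [26]
extract_min()->26, []
insert(6) -> [6]
insert(25) -> [6, 25]
extract_min()->6, [25]

Final heap: [25]


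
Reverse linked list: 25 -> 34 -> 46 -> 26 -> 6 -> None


Step 1: curr=25, set curr.next=prev(None) | reversed so far: 25
Step 2: curr=34, set curr.next=prev(25) | reversed so far: 34 -> 25
Step 3: curr=46, set curr.next=prev(34) | reversed so far: 46 -> 34 -> 25
Step 4: curr=26, set curr.next=prev(46) | reversed so far: 26 -> 46 -> 34 -> 25
Step 5: curr=6, set curr.next=prev(26) | reversed so far: 6 -> 26 -> 46 -> 34 -> 25

6 -> 26 -> 46 -> 34 -> 25 -> None


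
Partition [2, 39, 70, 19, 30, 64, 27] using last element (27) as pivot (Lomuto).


Pivot: 27
  2 <= 27: advance i (no swap)
  19 <= 27: swap -> [2, 19, 70, 39, 30, 64, 27]
Place pivot at 2: [2, 19, 27, 39, 30, 64, 70]

Partitioned: [2, 19, 27, 39, 30, 64, 70]


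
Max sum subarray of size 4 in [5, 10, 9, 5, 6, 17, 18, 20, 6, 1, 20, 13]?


[0:4]: 29
[1:5]: 30
[2:6]: 37
[3:7]: 46
[4:8]: 61
[5:9]: 61
[6:10]: 45
[7:11]: 47
[8:12]: 40

Max: 61 at [4:8]


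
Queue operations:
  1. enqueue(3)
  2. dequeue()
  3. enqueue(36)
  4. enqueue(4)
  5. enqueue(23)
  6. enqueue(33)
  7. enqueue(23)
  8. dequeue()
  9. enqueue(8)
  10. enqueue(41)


enqueue(3) -> [3]
dequeue()->3, []
enqueue(36) -> [36]
enqueue(4) -> [36, 4]
enqueue(23) -> [36, 4, 23]
enqueue(33) -> [36, 4, 23, 33]
enqueue(23) -> [36, 4, 23, 33, 23]
dequeue()->36, [4, 23, 33, 23]
enqueue(8) -> [4, 23, 33, 23, 8]
enqueue(41) -> [4, 23, 33, 23, 8, 41]

Final queue: [4, 23, 33, 23, 8, 41]


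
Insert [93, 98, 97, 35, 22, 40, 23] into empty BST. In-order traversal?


Insert 93: root
Insert 98: R from 93
Insert 97: R from 93 -> L from 98
Insert 35: L from 93
Insert 22: L from 93 -> L from 35
Insert 40: L from 93 -> R from 35
Insert 23: L from 93 -> L from 35 -> R from 22

In-order: [22, 23, 35, 40, 93, 97, 98]


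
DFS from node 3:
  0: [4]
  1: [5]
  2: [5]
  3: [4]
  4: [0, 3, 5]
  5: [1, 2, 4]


Visit 3, push [4]
Visit 4, push [5, 0]
Visit 0, push []
Visit 5, push [2, 1]
Visit 1, push []
Visit 2, push []

DFS order: [3, 4, 0, 5, 1, 2]


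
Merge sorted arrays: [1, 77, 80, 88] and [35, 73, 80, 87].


Take 1 from A
Take 35 from B
Take 73 from B
Take 77 from A
Take 80 from A
Take 80 from B
Take 87 from B

Merged: [1, 35, 73, 77, 80, 80, 87, 88]


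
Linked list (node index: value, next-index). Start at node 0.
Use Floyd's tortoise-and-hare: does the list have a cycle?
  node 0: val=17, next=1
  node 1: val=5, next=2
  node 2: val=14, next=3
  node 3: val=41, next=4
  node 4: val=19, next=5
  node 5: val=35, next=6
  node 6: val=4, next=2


Floyd's tortoise (slow, +1) and hare (fast, +2):
  init: slow=0, fast=0
  step 1: slow=1, fast=2
  step 2: slow=2, fast=4
  step 3: slow=3, fast=6
  step 4: slow=4, fast=3
  step 5: slow=5, fast=5
  slow == fast at node 5: cycle detected

Cycle: yes


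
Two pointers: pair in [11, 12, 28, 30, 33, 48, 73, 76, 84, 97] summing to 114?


lo=0(11)+hi=9(97)=108
lo=1(12)+hi=9(97)=109
lo=2(28)+hi=9(97)=125
lo=2(28)+hi=8(84)=112
lo=3(30)+hi=8(84)=114

Yes: 30+84=114


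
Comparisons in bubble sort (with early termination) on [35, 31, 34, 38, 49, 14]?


Algorithm: bubble sort (with early termination)
Input: [35, 31, 34, 38, 49, 14]
Sorted: [14, 31, 34, 35, 38, 49]

15


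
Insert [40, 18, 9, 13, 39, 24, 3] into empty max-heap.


Insert 40: [40]
Insert 18: [40, 18]
Insert 9: [40, 18, 9]
Insert 13: [40, 18, 9, 13]
Insert 39: [40, 39, 9, 13, 18]
Insert 24: [40, 39, 24, 13, 18, 9]
Insert 3: [40, 39, 24, 13, 18, 9, 3]

Final heap: [40, 39, 24, 13, 18, 9, 3]


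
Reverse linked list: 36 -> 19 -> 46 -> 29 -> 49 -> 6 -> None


Step 1: curr=36, set curr.next=prev(None) | reversed so far: 36
Step 2: curr=19, set curr.next=prev(36) | reversed so far: 19 -> 36
Step 3: curr=46, set curr.next=prev(19) | reversed so far: 46 -> 19 -> 36
Step 4: curr=29, set curr.next=prev(46) | reversed so far: 29 -> 46 -> 19 -> 36
Step 5: curr=49, set curr.next=prev(29) | reversed so far: 49 -> 29 -> 46 -> 19 -> 36
Step 6: curr=6, set curr.next=prev(49) | reversed so far: 6 -> 49 -> 29 -> 46 -> 19 -> 36

6 -> 49 -> 29 -> 46 -> 19 -> 36 -> None


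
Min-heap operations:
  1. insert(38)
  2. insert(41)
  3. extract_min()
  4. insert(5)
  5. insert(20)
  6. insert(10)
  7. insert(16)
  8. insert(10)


insert(38) -> [38]
insert(41) -> [38, 41]
extract_min()->38, [41]
insert(5) -> [5, 41]
insert(20) -> [5, 41, 20]
insert(10) -> [5, 10, 20, 41]
insert(16) -> [5, 10, 20, 41, 16]
insert(10) -> [5, 10, 10, 41, 16, 20]

Final heap: [5, 10, 10, 41, 16, 20]


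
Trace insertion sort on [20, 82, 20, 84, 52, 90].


Initial: [20, 82, 20, 84, 52, 90]
Insert 82: [20, 82, 20, 84, 52, 90]
Insert 20: [20, 20, 82, 84, 52, 90]
Insert 84: [20, 20, 82, 84, 52, 90]
Insert 52: [20, 20, 52, 82, 84, 90]
Insert 90: [20, 20, 52, 82, 84, 90]

Sorted: [20, 20, 52, 82, 84, 90]


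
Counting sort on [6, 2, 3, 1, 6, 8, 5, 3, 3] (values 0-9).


Input: [6, 2, 3, 1, 6, 8, 5, 3, 3]
Counts: [0, 1, 1, 3, 0, 1, 2, 0, 1, 0]

Sorted: [1, 2, 3, 3, 3, 5, 6, 6, 8]


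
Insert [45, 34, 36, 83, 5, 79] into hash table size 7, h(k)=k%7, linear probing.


Insert 45: h=3 -> slot 3
Insert 34: h=6 -> slot 6
Insert 36: h=1 -> slot 1
Insert 83: h=6, 1 probes -> slot 0
Insert 5: h=5 -> slot 5
Insert 79: h=2 -> slot 2

Table: [83, 36, 79, 45, None, 5, 34]


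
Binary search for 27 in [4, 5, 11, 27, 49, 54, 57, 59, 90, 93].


Step 1: lo=0, hi=9, mid=4, val=49
Step 2: lo=0, hi=3, mid=1, val=5
Step 3: lo=2, hi=3, mid=2, val=11
Step 4: lo=3, hi=3, mid=3, val=27

Found at index 3


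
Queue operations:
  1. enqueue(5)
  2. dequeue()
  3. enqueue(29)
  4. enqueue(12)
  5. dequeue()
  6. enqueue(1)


enqueue(5) -> [5]
dequeue()->5, []
enqueue(29) -> [29]
enqueue(12) -> [29, 12]
dequeue()->29, [12]
enqueue(1) -> [12, 1]

Final queue: [12, 1]


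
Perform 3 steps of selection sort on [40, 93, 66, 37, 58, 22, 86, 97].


Initial: [40, 93, 66, 37, 58, 22, 86, 97]
Step 1: min=22 at 5
  Swap: [22, 93, 66, 37, 58, 40, 86, 97]
Step 2: min=37 at 3
  Swap: [22, 37, 66, 93, 58, 40, 86, 97]
Step 3: min=40 at 5
  Swap: [22, 37, 40, 93, 58, 66, 86, 97]

After 3 steps: [22, 37, 40, 93, 58, 66, 86, 97]


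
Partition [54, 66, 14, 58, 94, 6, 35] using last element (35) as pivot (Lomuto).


Pivot: 35
  14 <= 35: swap -> [14, 66, 54, 58, 94, 6, 35]
  6 <= 35: swap -> [14, 6, 54, 58, 94, 66, 35]
Place pivot at 2: [14, 6, 35, 58, 94, 66, 54]

Partitioned: [14, 6, 35, 58, 94, 66, 54]


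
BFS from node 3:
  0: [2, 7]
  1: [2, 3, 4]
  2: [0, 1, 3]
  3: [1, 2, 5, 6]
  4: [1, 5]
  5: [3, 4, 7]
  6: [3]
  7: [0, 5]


Visit 3, enqueue [1, 2, 5, 6]
Visit 1, enqueue [4]
Visit 2, enqueue [0]
Visit 5, enqueue [7]
Visit 6, enqueue []
Visit 4, enqueue []
Visit 0, enqueue []
Visit 7, enqueue []

BFS order: [3, 1, 2, 5, 6, 4, 0, 7]


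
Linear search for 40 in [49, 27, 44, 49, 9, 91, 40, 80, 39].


i=0: 49!=40
i=1: 27!=40
i=2: 44!=40
i=3: 49!=40
i=4: 9!=40
i=5: 91!=40
i=6: 40==40 found!

Found at 6, 7 comps


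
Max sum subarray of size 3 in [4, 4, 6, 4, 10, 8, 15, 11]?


[0:3]: 14
[1:4]: 14
[2:5]: 20
[3:6]: 22
[4:7]: 33
[5:8]: 34

Max: 34 at [5:8]


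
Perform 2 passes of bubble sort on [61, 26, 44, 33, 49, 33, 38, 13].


Initial: [61, 26, 44, 33, 49, 33, 38, 13]
Pass 1: [26, 44, 33, 49, 33, 38, 13, 61] (7 swaps)
Pass 2: [26, 33, 44, 33, 38, 13, 49, 61] (4 swaps)

After 2 passes: [26, 33, 44, 33, 38, 13, 49, 61]


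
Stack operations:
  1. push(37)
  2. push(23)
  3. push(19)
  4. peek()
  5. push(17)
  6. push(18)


push(37) -> [37]
push(23) -> [37, 23]
push(19) -> [37, 23, 19]
peek()->19
push(17) -> [37, 23, 19, 17]
push(18) -> [37, 23, 19, 17, 18]

Final stack: [37, 23, 19, 17, 18]


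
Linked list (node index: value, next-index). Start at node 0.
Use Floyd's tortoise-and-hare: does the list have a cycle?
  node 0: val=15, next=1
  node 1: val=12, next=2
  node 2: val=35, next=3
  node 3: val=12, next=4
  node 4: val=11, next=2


Floyd's tortoise (slow, +1) and hare (fast, +2):
  init: slow=0, fast=0
  step 1: slow=1, fast=2
  step 2: slow=2, fast=4
  step 3: slow=3, fast=3
  slow == fast at node 3: cycle detected

Cycle: yes


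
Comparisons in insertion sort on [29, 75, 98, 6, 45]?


Algorithm: insertion sort
Input: [29, 75, 98, 6, 45]
Sorted: [6, 29, 45, 75, 98]

8


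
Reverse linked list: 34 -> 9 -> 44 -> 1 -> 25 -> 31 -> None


Step 1: curr=34, set curr.next=prev(None) | reversed so far: 34
Step 2: curr=9, set curr.next=prev(34) | reversed so far: 9 -> 34
Step 3: curr=44, set curr.next=prev(9) | reversed so far: 44 -> 9 -> 34
Step 4: curr=1, set curr.next=prev(44) | reversed so far: 1 -> 44 -> 9 -> 34
Step 5: curr=25, set curr.next=prev(1) | reversed so far: 25 -> 1 -> 44 -> 9 -> 34
Step 6: curr=31, set curr.next=prev(25) | reversed so far: 31 -> 25 -> 1 -> 44 -> 9 -> 34

31 -> 25 -> 1 -> 44 -> 9 -> 34 -> None


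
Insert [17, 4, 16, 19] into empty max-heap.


Insert 17: [17]
Insert 4: [17, 4]
Insert 16: [17, 4, 16]
Insert 19: [19, 17, 16, 4]

Final heap: [19, 17, 16, 4]


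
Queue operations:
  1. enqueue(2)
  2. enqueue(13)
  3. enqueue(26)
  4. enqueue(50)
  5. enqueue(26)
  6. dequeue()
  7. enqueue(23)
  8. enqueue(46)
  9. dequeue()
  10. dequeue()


enqueue(2) -> [2]
enqueue(13) -> [2, 13]
enqueue(26) -> [2, 13, 26]
enqueue(50) -> [2, 13, 26, 50]
enqueue(26) -> [2, 13, 26, 50, 26]
dequeue()->2, [13, 26, 50, 26]
enqueue(23) -> [13, 26, 50, 26, 23]
enqueue(46) -> [13, 26, 50, 26, 23, 46]
dequeue()->13, [26, 50, 26, 23, 46]
dequeue()->26, [50, 26, 23, 46]

Final queue: [50, 26, 23, 46]


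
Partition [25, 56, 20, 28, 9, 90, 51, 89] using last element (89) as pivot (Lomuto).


Pivot: 89
  25 <= 89: advance i (no swap)
  56 <= 89: advance i (no swap)
  20 <= 89: advance i (no swap)
  28 <= 89: advance i (no swap)
  9 <= 89: advance i (no swap)
  51 <= 89: swap -> [25, 56, 20, 28, 9, 51, 90, 89]
Place pivot at 6: [25, 56, 20, 28, 9, 51, 89, 90]

Partitioned: [25, 56, 20, 28, 9, 51, 89, 90]


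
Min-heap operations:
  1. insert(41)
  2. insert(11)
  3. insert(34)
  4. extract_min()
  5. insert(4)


insert(41) -> [41]
insert(11) -> [11, 41]
insert(34) -> [11, 41, 34]
extract_min()->11, [34, 41]
insert(4) -> [4, 41, 34]

Final heap: [4, 41, 34]


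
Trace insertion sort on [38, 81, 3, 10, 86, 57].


Initial: [38, 81, 3, 10, 86, 57]
Insert 81: [38, 81, 3, 10, 86, 57]
Insert 3: [3, 38, 81, 10, 86, 57]
Insert 10: [3, 10, 38, 81, 86, 57]
Insert 86: [3, 10, 38, 81, 86, 57]
Insert 57: [3, 10, 38, 57, 81, 86]

Sorted: [3, 10, 38, 57, 81, 86]


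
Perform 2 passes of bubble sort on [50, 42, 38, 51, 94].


Initial: [50, 42, 38, 51, 94]
Pass 1: [42, 38, 50, 51, 94] (2 swaps)
Pass 2: [38, 42, 50, 51, 94] (1 swaps)

After 2 passes: [38, 42, 50, 51, 94]


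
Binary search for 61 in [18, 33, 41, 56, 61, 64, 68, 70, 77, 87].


Step 1: lo=0, hi=9, mid=4, val=61

Found at index 4


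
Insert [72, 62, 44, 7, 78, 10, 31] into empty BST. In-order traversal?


Insert 72: root
Insert 62: L from 72
Insert 44: L from 72 -> L from 62
Insert 7: L from 72 -> L from 62 -> L from 44
Insert 78: R from 72
Insert 10: L from 72 -> L from 62 -> L from 44 -> R from 7
Insert 31: L from 72 -> L from 62 -> L from 44 -> R from 7 -> R from 10

In-order: [7, 10, 31, 44, 62, 72, 78]


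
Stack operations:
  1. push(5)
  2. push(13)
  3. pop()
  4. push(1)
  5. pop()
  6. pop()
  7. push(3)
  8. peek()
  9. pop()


push(5) -> [5]
push(13) -> [5, 13]
pop()->13, [5]
push(1) -> [5, 1]
pop()->1, [5]
pop()->5, []
push(3) -> [3]
peek()->3
pop()->3, []

Final stack: []


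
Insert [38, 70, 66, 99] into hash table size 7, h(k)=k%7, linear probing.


Insert 38: h=3 -> slot 3
Insert 70: h=0 -> slot 0
Insert 66: h=3, 1 probes -> slot 4
Insert 99: h=1 -> slot 1

Table: [70, 99, None, 38, 66, None, None]


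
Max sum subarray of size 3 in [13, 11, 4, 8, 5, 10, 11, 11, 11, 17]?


[0:3]: 28
[1:4]: 23
[2:5]: 17
[3:6]: 23
[4:7]: 26
[5:8]: 32
[6:9]: 33
[7:10]: 39

Max: 39 at [7:10]


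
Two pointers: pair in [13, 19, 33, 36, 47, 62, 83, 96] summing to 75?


lo=0(13)+hi=7(96)=109
lo=0(13)+hi=6(83)=96
lo=0(13)+hi=5(62)=75

Yes: 13+62=75


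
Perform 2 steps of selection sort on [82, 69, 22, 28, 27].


Initial: [82, 69, 22, 28, 27]
Step 1: min=22 at 2
  Swap: [22, 69, 82, 28, 27]
Step 2: min=27 at 4
  Swap: [22, 27, 82, 28, 69]

After 2 steps: [22, 27, 82, 28, 69]


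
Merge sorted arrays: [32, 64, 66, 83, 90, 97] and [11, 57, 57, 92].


Take 11 from B
Take 32 from A
Take 57 from B
Take 57 from B
Take 64 from A
Take 66 from A
Take 83 from A
Take 90 from A
Take 92 from B

Merged: [11, 32, 57, 57, 64, 66, 83, 90, 92, 97]


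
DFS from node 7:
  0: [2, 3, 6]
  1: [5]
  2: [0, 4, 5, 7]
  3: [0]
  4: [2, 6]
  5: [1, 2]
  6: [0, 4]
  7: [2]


Visit 7, push [2]
Visit 2, push [5, 4, 0]
Visit 0, push [6, 3]
Visit 3, push []
Visit 6, push [4]
Visit 4, push []
Visit 5, push [1]
Visit 1, push []

DFS order: [7, 2, 0, 3, 6, 4, 5, 1]


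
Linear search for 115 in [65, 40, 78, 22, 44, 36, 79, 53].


i=0: 65!=115
i=1: 40!=115
i=2: 78!=115
i=3: 22!=115
i=4: 44!=115
i=5: 36!=115
i=6: 79!=115
i=7: 53!=115

Not found, 8 comps
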